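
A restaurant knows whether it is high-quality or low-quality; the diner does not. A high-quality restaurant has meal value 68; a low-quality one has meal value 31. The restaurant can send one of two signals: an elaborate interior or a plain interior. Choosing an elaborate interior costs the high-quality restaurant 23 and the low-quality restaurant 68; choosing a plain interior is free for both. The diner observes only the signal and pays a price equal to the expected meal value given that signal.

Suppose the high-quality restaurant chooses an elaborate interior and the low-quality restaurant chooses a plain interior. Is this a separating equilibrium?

Yes

If types separate, elaborate interior earns payment 68 and plain interior earns 31.
High-quality: elaborate interior gives 68 − 23 = 45; plain interior gives 31 − 0 = 31. No deviation. ✓
Low-quality: plain interior gives 31 − 0 = 31; elaborate interior gives 68 − 68 = 0. No deviation. ✓
Neither type gains from mimicking the other.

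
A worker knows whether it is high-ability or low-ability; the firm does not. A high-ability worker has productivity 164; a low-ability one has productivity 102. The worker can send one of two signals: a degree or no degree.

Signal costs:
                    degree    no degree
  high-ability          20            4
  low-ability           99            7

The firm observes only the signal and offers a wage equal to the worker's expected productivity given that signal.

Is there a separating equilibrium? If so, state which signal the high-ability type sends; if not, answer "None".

Try high-ability → degree, low-ability → no degree:
  If types separate, degree earns payment 164 and no degree earns 102.
  High-ability: degree gives 164 − 20 = 144; no degree gives 102 − 4 = 98. No deviation. ✓
  Low-ability: no degree gives 102 − 7 = 95; degree gives 164 − 99 = 65. No deviation. ✓
Both hold — the high-ability type sends degree.

degree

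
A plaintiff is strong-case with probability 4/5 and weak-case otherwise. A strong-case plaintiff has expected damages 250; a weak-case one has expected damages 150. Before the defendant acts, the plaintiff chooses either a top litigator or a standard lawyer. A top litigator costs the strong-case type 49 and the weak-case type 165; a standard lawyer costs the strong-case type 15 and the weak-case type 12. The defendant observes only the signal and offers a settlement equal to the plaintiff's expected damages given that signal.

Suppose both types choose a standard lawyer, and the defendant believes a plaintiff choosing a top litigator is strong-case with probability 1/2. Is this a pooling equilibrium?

At the pooled signal (standard lawyer) the defendant holds the prior 4/5 and pays 4/5·250 + 1/5·150 = 230. Off-path (top litigator) belief 1/2 gives 1/2·250 + 1/2·150 = 200.
Strong-case: standard lawyer gives 230 − 15 = 215; top litigator gives 200 − 49 = 151. Stays. ✓
Weak-case: standard lawyer gives 230 − 12 = 218; top litigator gives 200 − 165 = 35. Stays. ✓

Yes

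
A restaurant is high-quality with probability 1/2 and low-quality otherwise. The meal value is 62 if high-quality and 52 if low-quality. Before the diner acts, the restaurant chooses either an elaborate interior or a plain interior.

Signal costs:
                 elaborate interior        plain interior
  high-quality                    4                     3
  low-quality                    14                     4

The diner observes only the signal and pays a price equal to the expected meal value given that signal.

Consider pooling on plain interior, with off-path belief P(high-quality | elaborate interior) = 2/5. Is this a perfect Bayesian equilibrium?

Yes

At the pooled signal (plain interior) the diner holds the prior 1/2 and pays 1/2·62 + 1/2·52 = 57. Off-path (elaborate interior) belief 2/5 gives 2/5·62 + 3/5·52 = 56.
High-quality: plain interior gives 57 − 3 = 54; elaborate interior gives 56 − 4 = 52. Stays. ✓
Low-quality: plain interior gives 57 − 4 = 53; elaborate interior gives 56 − 14 = 42. Stays. ✓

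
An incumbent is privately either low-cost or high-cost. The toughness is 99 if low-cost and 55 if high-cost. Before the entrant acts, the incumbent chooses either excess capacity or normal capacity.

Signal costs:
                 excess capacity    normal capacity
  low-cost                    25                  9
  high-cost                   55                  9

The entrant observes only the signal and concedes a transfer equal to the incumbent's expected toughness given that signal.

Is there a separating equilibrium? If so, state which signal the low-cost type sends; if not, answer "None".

excess capacity

Try low-cost → excess capacity, high-cost → normal capacity:
  If types separate, excess capacity earns payment 99 and normal capacity earns 55.
  Low-cost: excess capacity gives 99 − 25 = 74; normal capacity gives 55 − 9 = 46. No deviation. ✓
  High-cost: normal capacity gives 55 − 9 = 46; excess capacity gives 99 − 55 = 44. No deviation. ✓
Both hold — the low-cost type sends excess capacity.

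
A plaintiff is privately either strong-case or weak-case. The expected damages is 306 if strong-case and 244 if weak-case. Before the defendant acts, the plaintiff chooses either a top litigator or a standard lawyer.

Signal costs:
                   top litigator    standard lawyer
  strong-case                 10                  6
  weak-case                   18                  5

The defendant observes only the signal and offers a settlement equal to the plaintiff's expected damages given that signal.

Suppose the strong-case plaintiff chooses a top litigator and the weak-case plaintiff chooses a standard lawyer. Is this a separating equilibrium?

No

Under separation the defendant infers type exactly: top litigator → strong-case (pays 306), standard lawyer → weak-case (pays 244).
Strong-case: top litigator gives 306 − 10 = 296; standard lawyer gives 244 − 6 = 238. No deviation. ✓
Weak-case: standard lawyer gives 244 − 5 = 239; top litigator gives 306 − 18 = 288. Would deviate. ✗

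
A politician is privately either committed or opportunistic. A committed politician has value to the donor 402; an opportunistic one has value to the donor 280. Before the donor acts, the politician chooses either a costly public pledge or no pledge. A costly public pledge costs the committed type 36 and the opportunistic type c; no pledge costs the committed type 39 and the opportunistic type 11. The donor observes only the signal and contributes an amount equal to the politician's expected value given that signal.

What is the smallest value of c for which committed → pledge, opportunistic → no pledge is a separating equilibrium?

Under separation: pledge → committed (pays 402); no pledge → opportunistic (pays 280).
Committed: 402 − 36 = 366 ≥ 280 − 39 = 241. Holds regardless of c. ✓
Opportunistic: 280 − 11 ≥ 402 − c, so c ≥ 402 − 269 = 133.

133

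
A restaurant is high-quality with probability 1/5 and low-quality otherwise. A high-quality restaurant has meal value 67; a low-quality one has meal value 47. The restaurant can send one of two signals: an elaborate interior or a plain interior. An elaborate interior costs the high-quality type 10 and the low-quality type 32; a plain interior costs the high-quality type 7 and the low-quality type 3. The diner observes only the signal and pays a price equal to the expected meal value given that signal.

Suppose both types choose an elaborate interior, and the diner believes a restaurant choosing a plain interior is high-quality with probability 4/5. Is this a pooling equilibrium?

On the equilibrium path (elaborate interior) the diner holds the prior 1/5 and pays 1/5·67 + 4/5·47 = 51. Off-path (plain interior) belief 4/5 gives 4/5·67 + 1/5·47 = 63.
High-quality: elaborate interior gives 51 − 10 = 41; plain interior gives 63 − 7 = 56. Deviates. ✗
Low-quality: elaborate interior gives 51 − 32 = 19; plain interior gives 63 − 3 = 60. Deviates. ✗

No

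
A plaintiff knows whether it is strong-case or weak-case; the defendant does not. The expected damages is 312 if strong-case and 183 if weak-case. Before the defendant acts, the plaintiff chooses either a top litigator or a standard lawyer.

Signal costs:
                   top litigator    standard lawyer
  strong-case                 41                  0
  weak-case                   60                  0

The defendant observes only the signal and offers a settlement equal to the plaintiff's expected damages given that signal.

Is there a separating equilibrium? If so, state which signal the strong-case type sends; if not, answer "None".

None

Try strong-case → top litigator, weak-case → standard lawyer:
  If types separate, top litigator earns payment 312 and standard lawyer earns 183.
  Strong-case: top litigator gives 312 − 41 = 271; standard lawyer gives 183 − 0 = 183. No deviation. ✓
  Weak-case: standard lawyer gives 183 − 0 = 183; top litigator gives 312 − 60 = 252. Would deviate. ✗
Try strong-case → standard lawyer, weak-case → top litigator:
  If types separate, standard lawyer earns payment 312 and top litigator earns 183.
  Strong-case: standard lawyer gives 312 − 0 = 312; top litigator gives 183 − 41 = 142. No deviation. ✓
  Weak-case: top litigator gives 183 − 60 = 123; standard lawyer gives 312 − 0 = 312. Would deviate. ✗
Neither assignment is incentive-compatible.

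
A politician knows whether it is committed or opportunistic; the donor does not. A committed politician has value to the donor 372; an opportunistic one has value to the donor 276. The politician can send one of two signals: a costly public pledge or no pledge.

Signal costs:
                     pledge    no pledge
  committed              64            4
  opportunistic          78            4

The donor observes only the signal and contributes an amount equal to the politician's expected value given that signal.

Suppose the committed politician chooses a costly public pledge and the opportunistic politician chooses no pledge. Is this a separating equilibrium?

Under separation the donor infers type exactly: pledge → committed (pays 372), no pledge → opportunistic (pays 276).
Committed: pledge gives 372 − 64 = 308; no pledge gives 276 − 4 = 272. No deviation. ✓
Opportunistic: no pledge gives 276 − 4 = 272; pledge gives 372 − 78 = 294. Would deviate. ✗

No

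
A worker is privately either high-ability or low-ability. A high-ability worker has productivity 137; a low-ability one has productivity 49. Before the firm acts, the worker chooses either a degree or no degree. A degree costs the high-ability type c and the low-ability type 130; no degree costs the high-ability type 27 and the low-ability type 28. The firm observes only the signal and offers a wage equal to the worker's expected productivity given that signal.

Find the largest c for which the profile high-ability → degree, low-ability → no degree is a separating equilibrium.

115

Under separation: degree → high-ability (pays 137); no degree → low-ability (pays 49).
Low-ability: 49 − 28 = 21 ≥ 137 − 130 = 7. Holds regardless of c. ✓
High-ability: 137 − c ≥ 49 − 27, so c ≤ 137 − 22 = 115.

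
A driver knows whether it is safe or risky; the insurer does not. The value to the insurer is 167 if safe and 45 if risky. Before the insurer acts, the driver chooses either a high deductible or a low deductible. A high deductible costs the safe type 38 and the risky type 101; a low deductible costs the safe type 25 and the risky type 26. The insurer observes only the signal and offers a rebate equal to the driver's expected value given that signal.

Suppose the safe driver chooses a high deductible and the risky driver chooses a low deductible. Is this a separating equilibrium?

If types separate, high deductible earns payment 167 and low deductible earns 45.
Safe: high deductible gives 167 − 38 = 129; low deductible gives 45 − 25 = 20. No deviation. ✓
Risky: low deductible gives 45 − 26 = 19; high deductible gives 167 − 101 = 66. Would deviate. ✗

No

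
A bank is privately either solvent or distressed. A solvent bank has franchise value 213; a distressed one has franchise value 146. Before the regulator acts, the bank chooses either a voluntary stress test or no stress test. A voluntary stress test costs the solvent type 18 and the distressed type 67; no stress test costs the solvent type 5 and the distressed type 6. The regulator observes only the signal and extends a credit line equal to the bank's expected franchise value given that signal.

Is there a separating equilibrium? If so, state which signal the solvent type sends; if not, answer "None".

None

Try solvent → stress test, distressed → no stress test:
  If types separate, stress test earns payment 213 and no stress test earns 146.
  Solvent: stress test gives 213 − 18 = 195; no stress test gives 146 − 5 = 141. No deviation. ✓
  Distressed: no stress test gives 146 − 6 = 140; stress test gives 213 − 67 = 146. Would deviate. ✗
Try solvent → no stress test, distressed → stress test:
  If types separate, no stress test earns payment 213 and stress test earns 146.
  Solvent: no stress test gives 213 − 5 = 208; stress test gives 146 − 18 = 128. No deviation. ✓
  Distressed: stress test gives 146 − 67 = 79; no stress test gives 213 − 6 = 207. Would deviate. ✗
Neither assignment is incentive-compatible.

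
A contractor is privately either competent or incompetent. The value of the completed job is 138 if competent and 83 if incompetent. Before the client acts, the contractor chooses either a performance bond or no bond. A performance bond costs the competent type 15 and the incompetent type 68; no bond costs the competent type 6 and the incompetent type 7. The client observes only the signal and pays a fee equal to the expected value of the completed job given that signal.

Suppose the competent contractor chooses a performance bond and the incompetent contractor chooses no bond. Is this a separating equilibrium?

If types separate, bond earns payment 138 and no bond earns 83.
Competent: bond gives 138 − 15 = 123; no bond gives 83 − 6 = 77. No deviation. ✓
Incompetent: no bond gives 83 − 7 = 76; bond gives 138 − 68 = 70. No deviation. ✓
Neither type gains from mimicking the other.

Yes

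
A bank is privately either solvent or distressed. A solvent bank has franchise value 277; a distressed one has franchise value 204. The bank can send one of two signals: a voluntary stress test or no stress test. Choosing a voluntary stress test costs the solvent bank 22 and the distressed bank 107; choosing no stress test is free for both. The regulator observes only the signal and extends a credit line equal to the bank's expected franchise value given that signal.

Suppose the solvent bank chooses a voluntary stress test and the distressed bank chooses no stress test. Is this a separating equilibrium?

Yes

If types separate, stress test earns payment 277 and no stress test earns 204.
Solvent: stress test gives 277 − 22 = 255; no stress test gives 204 − 0 = 204. No deviation. ✓
Distressed: no stress test gives 204 − 0 = 204; stress test gives 277 − 107 = 170. No deviation. ✓
Both incentive constraints hold.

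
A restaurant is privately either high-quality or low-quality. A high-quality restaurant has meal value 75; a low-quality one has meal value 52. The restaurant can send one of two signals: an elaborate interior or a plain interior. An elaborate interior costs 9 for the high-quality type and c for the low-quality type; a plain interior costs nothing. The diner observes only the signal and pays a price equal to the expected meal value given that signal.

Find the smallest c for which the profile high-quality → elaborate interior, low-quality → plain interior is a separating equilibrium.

Under separation: elaborate interior → high-quality (pays 75); plain interior → low-quality (pays 52).
High-quality: 75 − 9 = 66 ≥ 52 − 0 = 52. Holds regardless of c. ✓
Low-quality: 52 − 0 ≥ 75 − c, so c ≥ 75 − 52 = 23.

23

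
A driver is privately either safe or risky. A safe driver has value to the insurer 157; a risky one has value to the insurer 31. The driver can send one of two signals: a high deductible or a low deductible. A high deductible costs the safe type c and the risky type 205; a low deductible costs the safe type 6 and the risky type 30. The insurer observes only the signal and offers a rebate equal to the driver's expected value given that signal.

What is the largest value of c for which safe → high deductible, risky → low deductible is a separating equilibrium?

132

Under separation: high deductible → safe (pays 157); low deductible → risky (pays 31).
Risky: 31 − 30 = 1 ≥ 157 − 205 = -48. Holds regardless of c. ✓
Safe: 157 − c ≥ 31 − 6, so c ≤ 157 − 25 = 132.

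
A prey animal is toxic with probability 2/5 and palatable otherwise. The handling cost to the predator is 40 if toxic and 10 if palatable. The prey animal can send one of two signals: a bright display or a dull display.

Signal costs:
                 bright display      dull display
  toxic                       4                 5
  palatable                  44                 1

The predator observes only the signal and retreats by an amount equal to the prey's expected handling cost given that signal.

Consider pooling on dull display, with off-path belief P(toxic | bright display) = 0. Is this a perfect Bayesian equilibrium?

Yes

On the equilibrium path (dull display) the predator holds the prior 2/5 and pays 2/5·40 + 3/5·10 = 22. Off-path (bright display) belief 0 gives 0·40 + 1·10 = 10.
Toxic: dull display gives 22 − 5 = 17; bright display gives 10 − 4 = 6. Stays. ✓
Palatable: dull display gives 22 − 1 = 21; bright display gives 10 − 44 = -34. Stays. ✓
Beliefs are Bayes-consistent on-path and both types best-respond.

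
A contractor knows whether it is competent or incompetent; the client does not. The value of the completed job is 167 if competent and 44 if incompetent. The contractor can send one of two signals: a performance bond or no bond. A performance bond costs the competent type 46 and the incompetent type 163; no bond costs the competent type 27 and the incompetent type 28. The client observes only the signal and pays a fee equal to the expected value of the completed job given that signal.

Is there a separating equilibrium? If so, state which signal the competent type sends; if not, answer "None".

bond

Try competent → bond, incompetent → no bond:
  If types separate, bond earns payment 167 and no bond earns 44.
  Competent: bond gives 167 − 46 = 121; no bond gives 44 − 27 = 17. No deviation. ✓
  Incompetent: no bond gives 44 − 28 = 16; bond gives 167 − 163 = 4. No deviation. ✓
Both hold — the competent type sends bond.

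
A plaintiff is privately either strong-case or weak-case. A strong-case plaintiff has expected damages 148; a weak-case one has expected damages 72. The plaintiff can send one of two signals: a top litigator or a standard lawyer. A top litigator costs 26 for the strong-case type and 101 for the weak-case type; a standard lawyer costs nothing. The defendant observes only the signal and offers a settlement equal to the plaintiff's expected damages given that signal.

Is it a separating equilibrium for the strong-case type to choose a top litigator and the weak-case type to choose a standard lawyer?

If types separate, top litigator earns payment 148 and standard lawyer earns 72.
Strong-case: top litigator gives 148 − 26 = 122; standard lawyer gives 72 − 0 = 72. No deviation. ✓
Weak-case: standard lawyer gives 72 − 0 = 72; top litigator gives 148 − 101 = 47. No deviation. ✓
Both incentive constraints hold.

Yes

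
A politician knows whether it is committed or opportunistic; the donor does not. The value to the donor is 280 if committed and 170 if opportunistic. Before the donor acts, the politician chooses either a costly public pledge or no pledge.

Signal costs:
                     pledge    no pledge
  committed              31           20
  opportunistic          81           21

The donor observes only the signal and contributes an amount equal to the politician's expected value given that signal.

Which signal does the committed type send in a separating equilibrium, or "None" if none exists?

Try committed → pledge, opportunistic → no pledge:
  If types separate, pledge earns payment 280 and no pledge earns 170.
  Committed: pledge gives 280 − 31 = 249; no pledge gives 170 − 20 = 150. No deviation. ✓
  Opportunistic: no pledge gives 170 − 21 = 149; pledge gives 280 − 81 = 199. Would deviate. ✗
Try committed → no pledge, opportunistic → pledge:
  If types separate, no pledge earns payment 280 and pledge earns 170.
  Committed: no pledge gives 280 − 20 = 260; pledge gives 170 − 31 = 139. No deviation. ✓
  Opportunistic: pledge gives 170 − 81 = 89; no pledge gives 280 − 21 = 259. Would deviate. ✗
Neither assignment is incentive-compatible.

None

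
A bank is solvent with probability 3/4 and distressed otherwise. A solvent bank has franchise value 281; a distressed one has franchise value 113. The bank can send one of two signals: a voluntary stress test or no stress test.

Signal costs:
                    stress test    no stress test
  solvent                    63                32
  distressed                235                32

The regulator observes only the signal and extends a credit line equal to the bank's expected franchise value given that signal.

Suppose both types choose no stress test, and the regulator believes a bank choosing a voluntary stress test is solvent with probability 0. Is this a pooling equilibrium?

Yes

At the pooled signal (no stress test) the regulator holds the prior 3/4 and pays 3/4·281 + 1/4·113 = 239. Off-path (stress test) belief 0 gives 0·281 + 1·113 = 113.
Solvent: no stress test gives 239 − 32 = 207; stress test gives 113 − 63 = 50. Stays. ✓
Distressed: no stress test gives 239 − 32 = 207; stress test gives 113 − 235 = -122. Stays. ✓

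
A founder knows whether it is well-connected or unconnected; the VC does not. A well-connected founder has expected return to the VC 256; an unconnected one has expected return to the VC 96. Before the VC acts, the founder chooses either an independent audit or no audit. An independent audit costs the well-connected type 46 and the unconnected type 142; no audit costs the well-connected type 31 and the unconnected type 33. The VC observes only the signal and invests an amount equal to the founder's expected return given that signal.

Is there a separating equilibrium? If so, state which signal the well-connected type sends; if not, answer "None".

None

Try well-connected → audit, unconnected → no audit:
  If types separate, audit earns payment 256 and no audit earns 96.
  Well-connected: audit gives 256 − 46 = 210; no audit gives 96 − 31 = 65. No deviation. ✓
  Unconnected: no audit gives 96 − 33 = 63; audit gives 256 − 142 = 114. Would deviate. ✗
Try well-connected → no audit, unconnected → audit:
  If types separate, no audit earns payment 256 and audit earns 96.
  Well-connected: no audit gives 256 − 31 = 225; audit gives 96 − 46 = 50. No deviation. ✓
  Unconnected: audit gives 96 − 142 = -46; no audit gives 256 − 33 = 223. Would deviate. ✗
Neither assignment is incentive-compatible.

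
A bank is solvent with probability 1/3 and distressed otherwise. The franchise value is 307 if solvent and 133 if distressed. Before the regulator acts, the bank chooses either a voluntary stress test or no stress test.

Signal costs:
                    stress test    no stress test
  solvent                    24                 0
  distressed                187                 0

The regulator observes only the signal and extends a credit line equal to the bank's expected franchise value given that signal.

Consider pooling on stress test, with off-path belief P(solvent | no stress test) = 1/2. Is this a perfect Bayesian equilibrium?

At the pooled signal (stress test) the regulator holds the prior 1/3 and pays 1/3·307 + 2/3·133 = 191. Off-path (no stress test) belief 1/2 gives 1/2·307 + 1/2·133 = 220.
Solvent: stress test gives 191 − 24 = 167; no stress test gives 220 − 0 = 220. Deviates. ✗
Distressed: stress test gives 191 − 187 = 4; no stress test gives 220 − 0 = 220. Deviates. ✗

No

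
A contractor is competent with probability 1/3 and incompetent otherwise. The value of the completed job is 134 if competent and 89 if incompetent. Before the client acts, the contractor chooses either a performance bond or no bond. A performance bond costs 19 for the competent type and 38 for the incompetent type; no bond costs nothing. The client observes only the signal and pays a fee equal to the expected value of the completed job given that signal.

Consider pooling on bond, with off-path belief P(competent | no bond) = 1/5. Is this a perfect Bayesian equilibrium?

No

At the pooled signal (bond) the client holds the prior 1/3 and pays 1/3·134 + 2/3·89 = 104. Off-path (no bond) belief 1/5 gives 1/5·134 + 4/5·89 = 98.
Competent: bond gives 104 − 19 = 85; no bond gives 98 − 0 = 98. Deviates. ✗
Incompetent: bond gives 104 − 38 = 66; no bond gives 98 − 0 = 98. Deviates. ✗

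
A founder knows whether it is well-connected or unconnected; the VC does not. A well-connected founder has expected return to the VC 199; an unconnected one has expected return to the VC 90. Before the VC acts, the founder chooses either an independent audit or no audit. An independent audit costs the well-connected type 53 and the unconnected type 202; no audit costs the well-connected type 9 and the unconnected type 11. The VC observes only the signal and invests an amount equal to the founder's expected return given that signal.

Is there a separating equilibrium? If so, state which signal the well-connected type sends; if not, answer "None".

Try well-connected → audit, unconnected → no audit:
  If types separate, audit earns payment 199 and no audit earns 90.
  Well-connected: audit gives 199 − 53 = 146; no audit gives 90 − 9 = 81. No deviation. ✓
  Unconnected: no audit gives 90 − 11 = 79; audit gives 199 − 202 = -3. No deviation. ✓
Both hold — the well-connected type sends audit.

audit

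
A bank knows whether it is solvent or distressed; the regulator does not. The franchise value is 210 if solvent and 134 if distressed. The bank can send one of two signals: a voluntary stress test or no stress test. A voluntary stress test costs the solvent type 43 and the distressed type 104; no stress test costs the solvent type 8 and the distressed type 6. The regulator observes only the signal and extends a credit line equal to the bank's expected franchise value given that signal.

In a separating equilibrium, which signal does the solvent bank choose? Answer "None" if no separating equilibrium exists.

stress test

Try solvent → stress test, distressed → no stress test:
  Under separation the regulator infers type exactly: stress test → solvent (pays 210), no stress test → distressed (pays 134).
  Solvent: stress test gives 210 − 43 = 167; no stress test gives 134 − 8 = 126. No deviation. ✓
  Distressed: no stress test gives 134 − 6 = 128; stress test gives 210 − 104 = 106. No deviation. ✓
Both hold — the solvent type sends stress test.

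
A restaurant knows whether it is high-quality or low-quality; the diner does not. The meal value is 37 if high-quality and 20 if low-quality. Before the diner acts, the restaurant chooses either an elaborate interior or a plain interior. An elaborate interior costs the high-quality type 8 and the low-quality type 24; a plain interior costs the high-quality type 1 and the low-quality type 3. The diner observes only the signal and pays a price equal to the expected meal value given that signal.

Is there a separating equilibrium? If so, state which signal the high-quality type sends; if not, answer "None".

Try high-quality → elaborate interior, low-quality → plain interior:
  Under separation the diner infers type exactly: elaborate interior → high-quality (pays 37), plain interior → low-quality (pays 20).
  High-quality: elaborate interior gives 37 − 8 = 29; plain interior gives 20 − 1 = 19. No deviation. ✓
  Low-quality: plain interior gives 20 − 3 = 17; elaborate interior gives 37 − 24 = 13. No deviation. ✓
Both hold — the high-quality type sends elaborate interior.

elaborate interior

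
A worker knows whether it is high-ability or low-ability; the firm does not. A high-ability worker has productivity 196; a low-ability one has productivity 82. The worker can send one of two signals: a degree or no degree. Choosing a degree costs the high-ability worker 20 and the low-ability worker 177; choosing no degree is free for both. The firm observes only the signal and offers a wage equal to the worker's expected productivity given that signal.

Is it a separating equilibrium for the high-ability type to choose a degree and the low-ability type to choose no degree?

Yes

If types separate, degree earns payment 196 and no degree earns 82.
High-ability: degree gives 196 − 20 = 176; no degree gives 82 − 0 = 82. No deviation. ✓
Low-ability: no degree gives 82 − 0 = 82; degree gives 196 − 177 = 19. No deviation. ✓
Both incentive constraints hold.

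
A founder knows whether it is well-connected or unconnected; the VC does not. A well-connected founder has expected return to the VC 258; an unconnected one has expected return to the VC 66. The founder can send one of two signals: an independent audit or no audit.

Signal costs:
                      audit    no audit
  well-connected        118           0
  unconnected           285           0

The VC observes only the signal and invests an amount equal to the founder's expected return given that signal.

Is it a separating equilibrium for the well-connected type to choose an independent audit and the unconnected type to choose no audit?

Yes

Under separation the VC infers type exactly: audit → well-connected (pays 258), no audit → unconnected (pays 66).
Well-connected: audit gives 258 − 118 = 140; no audit gives 66 − 0 = 66. No deviation. ✓
Unconnected: no audit gives 66 − 0 = 66; audit gives 258 − 285 = -27. No deviation. ✓
Both incentive constraints hold.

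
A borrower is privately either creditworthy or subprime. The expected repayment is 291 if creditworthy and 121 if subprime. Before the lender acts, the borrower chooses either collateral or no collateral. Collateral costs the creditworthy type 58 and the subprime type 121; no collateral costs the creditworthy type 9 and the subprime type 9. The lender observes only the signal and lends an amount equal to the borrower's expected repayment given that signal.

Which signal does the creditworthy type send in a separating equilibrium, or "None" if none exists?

None

Try creditworthy → collateral, subprime → no collateral:
  Under separation the lender infers type exactly: collateral → creditworthy (pays 291), no collateral → subprime (pays 121).
  Creditworthy: collateral gives 291 − 58 = 233; no collateral gives 121 − 9 = 112. No deviation. ✓
  Subprime: no collateral gives 121 − 9 = 112; collateral gives 291 − 121 = 170. Would deviate. ✗
Try creditworthy → no collateral, subprime → collateral:
  Under separation the lender infers type exactly: no collateral → creditworthy (pays 291), collateral → subprime (pays 121).
  Creditworthy: no collateral gives 291 − 9 = 282; collateral gives 121 − 58 = 63. No deviation. ✓
  Subprime: collateral gives 121 − 121 = 0; no collateral gives 291 − 9 = 282. Would deviate. ✗
Neither assignment is incentive-compatible.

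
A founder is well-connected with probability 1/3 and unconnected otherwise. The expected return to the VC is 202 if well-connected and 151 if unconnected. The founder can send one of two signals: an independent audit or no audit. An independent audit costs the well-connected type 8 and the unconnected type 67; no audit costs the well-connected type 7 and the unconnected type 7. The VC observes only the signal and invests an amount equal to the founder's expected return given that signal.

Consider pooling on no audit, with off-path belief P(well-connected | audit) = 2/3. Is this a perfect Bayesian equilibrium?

No

At the pooled signal (no audit) the VC holds the prior 1/3 and pays 1/3·202 + 2/3·151 = 168. Off-path (audit) belief 2/3 gives 2/3·202 + 1/3·151 = 185.
Well-connected: no audit gives 168 − 7 = 161; audit gives 185 − 8 = 177. Deviates. ✗
Unconnected: no audit gives 168 − 7 = 161; audit gives 185 − 67 = 118. Stays. ✓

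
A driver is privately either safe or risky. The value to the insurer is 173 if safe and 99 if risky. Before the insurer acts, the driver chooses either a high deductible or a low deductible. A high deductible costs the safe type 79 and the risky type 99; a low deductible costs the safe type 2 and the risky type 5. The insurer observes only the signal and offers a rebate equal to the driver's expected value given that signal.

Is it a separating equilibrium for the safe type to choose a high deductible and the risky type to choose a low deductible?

No

If types separate, high deductible earns payment 173 and low deductible earns 99.
Safe: high deductible gives 173 − 79 = 94; low deductible gives 99 − 2 = 97. Would deviate. ✗
Risky: low deductible gives 99 − 5 = 94; high deductible gives 173 − 99 = 74. No deviation. ✓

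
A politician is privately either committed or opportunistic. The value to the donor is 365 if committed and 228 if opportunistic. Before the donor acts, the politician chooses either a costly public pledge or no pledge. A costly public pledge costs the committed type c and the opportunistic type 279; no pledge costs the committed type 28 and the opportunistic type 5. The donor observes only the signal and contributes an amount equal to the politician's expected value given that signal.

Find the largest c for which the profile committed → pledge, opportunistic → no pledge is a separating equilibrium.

165

Under separation: pledge → committed (pays 365); no pledge → opportunistic (pays 228).
Opportunistic: 228 − 5 = 223 ≥ 365 − 279 = 86. Holds regardless of c. ✓
Committed: 365 − c ≥ 228 − 28, so c ≤ 365 − 200 = 165.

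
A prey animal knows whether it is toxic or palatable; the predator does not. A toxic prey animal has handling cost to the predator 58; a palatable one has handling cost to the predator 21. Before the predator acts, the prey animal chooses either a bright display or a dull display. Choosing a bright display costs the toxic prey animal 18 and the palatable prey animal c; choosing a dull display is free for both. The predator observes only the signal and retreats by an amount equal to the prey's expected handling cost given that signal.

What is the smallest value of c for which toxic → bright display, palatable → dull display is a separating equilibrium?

37

Under separation: bright display → toxic (pays 58); dull display → palatable (pays 21).
Toxic: 58 − 18 = 40 ≥ 21 − 0 = 21. Holds regardless of c. ✓
Palatable: 21 − 0 ≥ 58 − c, so c ≥ 58 − 21 = 37.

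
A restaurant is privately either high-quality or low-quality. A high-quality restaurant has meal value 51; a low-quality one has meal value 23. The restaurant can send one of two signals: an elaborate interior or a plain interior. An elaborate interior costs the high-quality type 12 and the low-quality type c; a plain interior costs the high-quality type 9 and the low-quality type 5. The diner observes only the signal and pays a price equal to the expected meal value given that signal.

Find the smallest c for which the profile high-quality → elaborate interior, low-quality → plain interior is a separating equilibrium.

33

Under separation: elaborate interior → high-quality (pays 51); plain interior → low-quality (pays 23).
High-quality: 51 − 12 = 39 ≥ 23 − 9 = 14. Holds regardless of c. ✓
Low-quality: 23 − 5 ≥ 51 − c, so c ≥ 51 − 18 = 33.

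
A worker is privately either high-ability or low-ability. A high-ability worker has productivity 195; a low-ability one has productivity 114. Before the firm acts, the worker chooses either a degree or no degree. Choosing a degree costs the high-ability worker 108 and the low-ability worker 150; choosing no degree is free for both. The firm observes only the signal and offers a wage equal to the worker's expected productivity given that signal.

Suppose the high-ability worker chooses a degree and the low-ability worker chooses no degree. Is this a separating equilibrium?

No

If types separate, degree earns payment 195 and no degree earns 114.
High-ability: degree gives 195 − 108 = 87; no degree gives 114 − 0 = 114. Would deviate. ✗
Low-ability: no degree gives 114 − 0 = 114; degree gives 195 − 150 = 45. No deviation. ✓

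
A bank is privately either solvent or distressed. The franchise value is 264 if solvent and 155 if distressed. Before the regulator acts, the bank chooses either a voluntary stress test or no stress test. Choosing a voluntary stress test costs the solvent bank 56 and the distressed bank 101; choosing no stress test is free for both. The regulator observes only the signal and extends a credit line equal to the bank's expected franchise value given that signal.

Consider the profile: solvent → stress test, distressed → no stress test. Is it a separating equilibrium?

If types separate, stress test earns payment 264 and no stress test earns 155.
Solvent: stress test gives 264 − 56 = 208; no stress test gives 155 − 0 = 155. No deviation. ✓
Distressed: no stress test gives 155 − 0 = 155; stress test gives 264 − 101 = 163. Would deviate. ✗

No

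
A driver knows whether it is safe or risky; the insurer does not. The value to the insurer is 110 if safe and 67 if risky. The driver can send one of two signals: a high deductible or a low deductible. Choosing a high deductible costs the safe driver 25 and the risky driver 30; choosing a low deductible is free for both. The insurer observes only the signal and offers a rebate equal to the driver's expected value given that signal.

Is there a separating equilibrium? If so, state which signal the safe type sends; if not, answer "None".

None

Try safe → high deductible, risky → low deductible:
  If types separate, high deductible earns payment 110 and low deductible earns 67.
  Safe: high deductible gives 110 − 25 = 85; low deductible gives 67 − 0 = 67. No deviation. ✓
  Risky: low deductible gives 67 − 0 = 67; high deductible gives 110 − 30 = 80. Would deviate. ✗
Try safe → low deductible, risky → high deductible:
  If types separate, low deductible earns payment 110 and high deductible earns 67.
  Safe: low deductible gives 110 − 0 = 110; high deductible gives 67 − 25 = 42. No deviation. ✓
  Risky: high deductible gives 67 − 30 = 37; low deductible gives 110 − 0 = 110. Would deviate. ✗
Neither assignment is incentive-compatible.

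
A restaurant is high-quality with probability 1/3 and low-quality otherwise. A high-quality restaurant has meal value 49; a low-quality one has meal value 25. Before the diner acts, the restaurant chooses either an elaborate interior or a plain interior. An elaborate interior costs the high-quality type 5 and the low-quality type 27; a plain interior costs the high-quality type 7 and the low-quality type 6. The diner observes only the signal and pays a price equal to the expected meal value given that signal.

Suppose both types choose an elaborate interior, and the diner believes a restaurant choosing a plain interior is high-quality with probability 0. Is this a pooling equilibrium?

No

On the equilibrium path (elaborate interior) the diner holds the prior 1/3 and pays 1/3·49 + 2/3·25 = 33. Off-path (plain interior) belief 0 gives 0·49 + 1·25 = 25.
High-quality: elaborate interior gives 33 − 5 = 28; plain interior gives 25 − 7 = 18. Stays. ✓
Low-quality: elaborate interior gives 33 − 27 = 6; plain interior gives 25 − 6 = 19. Deviates. ✗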